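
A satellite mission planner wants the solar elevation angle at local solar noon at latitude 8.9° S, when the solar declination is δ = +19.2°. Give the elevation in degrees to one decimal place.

61.9°

At local noon the hour angle is zero, so the zenith angle equals |ϕ − δ| = |-8.9° − (+19.200°)| = 28.100°.
Elevation = 90° − 28.100° = 61.9°.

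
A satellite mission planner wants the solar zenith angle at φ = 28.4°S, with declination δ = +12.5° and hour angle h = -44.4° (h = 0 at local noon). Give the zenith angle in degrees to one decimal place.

θ_z = 59.3°

cos θ_z = sin φ sin δ + cos φ cos δ cos h = -0.102944 + 0.613587 = 0.510643.
θ_z = arccos(0.510643) = 59.3°.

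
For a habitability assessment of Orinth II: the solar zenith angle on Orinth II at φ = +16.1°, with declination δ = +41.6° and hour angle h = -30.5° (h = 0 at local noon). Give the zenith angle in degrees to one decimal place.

cos θ_z = sin φ sin δ + cos φ cos δ cos h = 0.184116 + 0.619054 = 0.803170.
θ_z = arccos(0.803170) = 36.6°.

θ_z = 36.6°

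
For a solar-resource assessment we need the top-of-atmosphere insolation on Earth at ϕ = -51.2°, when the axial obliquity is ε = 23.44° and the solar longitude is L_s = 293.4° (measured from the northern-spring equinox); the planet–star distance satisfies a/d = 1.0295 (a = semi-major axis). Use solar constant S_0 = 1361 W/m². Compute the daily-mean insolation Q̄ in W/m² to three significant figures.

Q̄ ≈ 506 W/m²

Solar declination: sin δ = sin ε · sin L_s = sin 23.44° × sin 293.4° = -0.36507, so δ = -21.412°.
cos h₀ = −tan(-51.2°) tan(-21.412°) = -0.4877, h₀ = 2.0803 rad.
Bracket: h₀ sin ϕ sin δ + cos ϕ cos δ sin h₀ = 2.0803×-0.77934×-0.36507 + 0.62660×0.93098×0.87300 = 0.591874 + 0.509266 = 1.101140.
Inverse-square distance factor (a/d)² = 1.0295² = 1.059870.
Q̄ = (S_0/π) × 1.059870 × [bracket] = (1361/π) × 1.059870 × 1.101140 = 505.6 W/m².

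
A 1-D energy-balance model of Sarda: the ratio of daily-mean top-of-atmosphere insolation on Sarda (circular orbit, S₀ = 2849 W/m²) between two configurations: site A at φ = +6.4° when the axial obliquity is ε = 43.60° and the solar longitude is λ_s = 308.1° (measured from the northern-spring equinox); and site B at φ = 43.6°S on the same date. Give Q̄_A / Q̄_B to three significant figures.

— Configuration A (φ=+6.4°):
Solar declination: sin δ = sin ε · sin λ_s = sin 43.60° × sin 308.1° = -0.54269, so δ = -32.867°.
cos H₀ = −tan(+6.4°) tan(-32.867°) = 0.0725, H₀ = 1.4983 rad.
Bracket: H₀ sin φ sin δ + cos φ cos δ sin H₀ = 1.4983×0.11147×-0.54269 + 0.99377×0.83994×0.99737 = -0.090638 + 0.832512 = 0.741874.
Q̄ = (S₀/π) × [bracket] = (2849/π) × 0.741874 = 672.78 W/m².
— Configuration B (φ=-43.6°):
cos H₀ = −tan(-43.6°) tan(-32.867°) = -0.6153, H₀ = 2.2335 rad.
Bracket: H₀ sin φ sin δ + cos φ cos δ sin H₀ = 2.2335×-0.68962×-0.54269 + 0.72417×0.83994×0.78831 = 0.835887 + 0.479497 = 1.315384.
Q̄ = (S₀/π) × [bracket] = (2849/π) × 1.315384 = 1192.9 W/m².
Ratio Q̄_A / Q̄_B = 672.78 / 1192.9 = 0.5640.

Q̄_A / Q̄_B ≈ 0.564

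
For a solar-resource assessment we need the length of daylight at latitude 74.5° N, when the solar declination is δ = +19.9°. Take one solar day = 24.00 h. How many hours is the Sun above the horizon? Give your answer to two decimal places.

Sunrise equation: cos H₀ = −tan φ · tan δ = -1.3053 ≤ −1, so the Sun never sets (polar day) and H₀ = π.
Daylight = 2H₀/(2π) × 24.00 h = (3.1416/π) × 24.00 = 24.00 h.

24.00 h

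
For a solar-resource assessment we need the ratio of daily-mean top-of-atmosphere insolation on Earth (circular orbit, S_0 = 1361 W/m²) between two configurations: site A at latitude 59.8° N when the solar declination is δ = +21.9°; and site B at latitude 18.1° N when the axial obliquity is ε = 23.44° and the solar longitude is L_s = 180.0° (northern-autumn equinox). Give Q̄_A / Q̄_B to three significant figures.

Q̄_A / Q̄_B ≈ 1.15

— Configuration A (ϕ=+59.8°):
cos h₀ = −tan(+59.8°) tan(+21.900°) = -0.6907, h₀ = 2.3333 rad.
Bracket: h₀ sin ϕ sin δ + cos ϕ cos δ sin h₀ = 2.3333×0.86427×0.37299 + 0.50302×0.92784×0.72314 = 0.752172 + 0.337505 = 1.089677.
Q̄ = (S_0/π) × [bracket] = (1361/π) × 1.089677 = 472.07 W/m².
— Configuration B (ϕ=+18.1°):
Solar declination: sin δ = sin ε · sin L_s = sin 23.44° × sin 180.0° = 0.00000, so δ = +0.000°.
cos h₀ = −tan(+18.1°) tan(+0.000°) = -0.0000, h₀ = 1.5708 rad.
Bracket: h₀ sin ϕ sin δ + cos ϕ cos δ sin h₀ = 1.5708×0.31068×0.00000 + 0.95052×1.00000×1.00000 = 0.000000 + 0.950520 = 0.950520.
Q̄ = (S_0/π) × [bracket] = (1361/π) × 0.950520 = 411.78 W/m².
Ratio Q̄_A / Q̄_B = 472.07 / 411.78 = 1.146.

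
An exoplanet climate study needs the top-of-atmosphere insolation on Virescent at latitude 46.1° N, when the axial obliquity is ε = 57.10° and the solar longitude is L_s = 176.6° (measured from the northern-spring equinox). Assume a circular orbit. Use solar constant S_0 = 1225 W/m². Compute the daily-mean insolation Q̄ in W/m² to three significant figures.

Solar declination: sin δ = sin ε · sin L_s = sin 57.10° × sin 176.6° = 0.04979, so δ = +2.854°.
cos h₀ = −tan(+46.1°) tan(+2.854°) = -0.0518, h₀ = 1.6226 rad.
Bracket: h₀ sin ϕ sin δ + cos ϕ cos δ sin h₀ = 1.6226×0.72055×0.04979 + 0.69340×0.99876×0.99866 = 0.058213 + 0.691612 = 0.749825.
Q̄ = (S_0/π) × [bracket] = (1225/π) × 0.749825 = 292.4 W/m².

Q̄ ≈ 292 W/m²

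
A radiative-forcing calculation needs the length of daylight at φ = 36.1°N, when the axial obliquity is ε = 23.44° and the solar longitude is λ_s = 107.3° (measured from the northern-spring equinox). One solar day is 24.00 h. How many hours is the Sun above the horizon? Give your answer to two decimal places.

Solar declination: sin δ = sin ε · sin λ_s = sin 23.44° × sin 107.3° = 0.37979, so δ = +22.321°.
cos H₀ = −tan φ · tan δ = −tan(+36.1°) × tan(+22.321°) = -0.2994, so H₀ = 1.8748 rad = 107.42°.
Daylight = 2H₀/(2π) × 24.00 h = (1.8748/π) × 24.00 = 14.32 h.

14.32 h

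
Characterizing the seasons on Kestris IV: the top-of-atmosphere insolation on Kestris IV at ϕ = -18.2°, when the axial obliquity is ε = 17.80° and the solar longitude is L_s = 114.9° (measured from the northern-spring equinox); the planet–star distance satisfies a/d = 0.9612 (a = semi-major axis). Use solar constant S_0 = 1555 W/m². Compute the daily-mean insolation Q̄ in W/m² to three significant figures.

Solar declination: sin δ = sin ε · sin L_s = sin 17.80° × sin 114.9° = 0.27728, so δ = +16.098°.
cos h₀ = −tan(-18.2°) tan(+16.098°) = 0.0949, h₀ = 1.4758 rad.
Bracket: h₀ sin ϕ sin δ + cos ϕ cos δ sin h₀ = 1.4758×-0.31233×0.27728 + 0.94997×0.96079×0.99549 = -0.127809 + 0.908605 = 0.780796.
Inverse-square distance factor (a/d)² = 0.9612² = 0.923905.
Q̄ = (S_0/π) × 0.923905 × [bracket] = (1555/π) × 0.923905 × 0.780796 = 357.1 W/m².

Q̄ ≈ 357 W/m²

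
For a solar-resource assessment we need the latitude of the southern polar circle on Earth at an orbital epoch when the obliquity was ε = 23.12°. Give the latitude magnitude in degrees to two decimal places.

66.88°

The polar circle is the lowest latitude that experiences at least one full rotation of continuous darkness at the northern-summer solstice; it lies at |φ| = 90° − ε = 90° − 23.12° = 66.88°.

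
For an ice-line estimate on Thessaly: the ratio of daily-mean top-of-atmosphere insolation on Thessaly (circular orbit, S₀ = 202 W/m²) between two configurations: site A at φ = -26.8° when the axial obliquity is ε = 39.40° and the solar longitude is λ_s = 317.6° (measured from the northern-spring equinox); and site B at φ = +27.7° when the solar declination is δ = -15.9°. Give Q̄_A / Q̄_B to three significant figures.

— Configuration A (φ=-26.8°):
Solar declination: sin δ = sin ε · sin λ_s = sin 39.40° × sin 317.6° = -0.42800, so δ = -25.341°.
cos H₀ = −tan(-26.8°) tan(-25.341°) = -0.2392, H₀ = 1.8124 rad.
Bracket: H₀ sin φ sin δ + cos φ cos δ sin H₀ = 1.8124×-0.45088×-0.42800 + 0.89259×0.90378×0.97097 = 0.349751 + 0.783286 = 1.133037.
Q̄ = (S₀/π) × [bracket] = (202/π) × 1.133037 = 72.853 W/m².
— Configuration B (φ=+27.7°):
cos H₀ = −tan(+27.7°) tan(-15.900°) = 0.1496, H₀ = 1.4207 rad.
Bracket: H₀ sin φ sin δ + cos φ cos δ sin H₀ = 1.4207×0.46484×-0.27396 + 0.88539×0.96174×0.98875 = -0.180923 + 0.841935 = 0.661012.
Q̄ = (S₀/π) × [bracket] = (202/π) × 0.661012 = 42.502 W/m².
Ratio Q̄_A / Q̄_B = 72.853 / 42.502 = 1.714.

Q̄_A / Q̄_B ≈ 1.71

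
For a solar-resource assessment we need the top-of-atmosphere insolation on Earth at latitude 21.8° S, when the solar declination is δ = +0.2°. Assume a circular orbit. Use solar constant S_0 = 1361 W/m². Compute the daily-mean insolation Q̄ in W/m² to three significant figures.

cos h₀ = −tan(-21.8°) tan(+0.200°) = 0.0014, h₀ = 1.5694 rad.
Bracket: h₀ sin ϕ sin δ + cos ϕ cos δ sin h₀ = 1.5694×-0.37137×0.00349 + 0.92849×0.99999×1.00000 = -0.002034 + 0.928481 = 0.926447.
Q̄ = (S_0/π) × [bracket] = (1361/π) × 0.926447 = 401.4 W/m².

Q̄ ≈ 401 W/m²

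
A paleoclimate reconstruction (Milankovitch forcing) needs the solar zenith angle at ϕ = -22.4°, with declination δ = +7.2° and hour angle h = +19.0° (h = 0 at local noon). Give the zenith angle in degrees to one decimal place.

cos θ_z = sin ϕ sin δ + cos ϕ cos δ cos h = -0.047761 + 0.867282 = 0.819521.
θ_z = arccos(0.819521) = 35.0°.

θ_z = 35.0°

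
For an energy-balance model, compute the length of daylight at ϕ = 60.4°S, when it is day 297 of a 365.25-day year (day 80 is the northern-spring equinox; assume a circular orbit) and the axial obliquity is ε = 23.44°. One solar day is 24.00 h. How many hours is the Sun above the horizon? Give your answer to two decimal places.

Solar longitude: L_s = 360° × (297 − 80)/365.25 = 213.881°.
sin δ = sin 23.44° × sin 213.881° = -0.22175, so δ = -12.812°.
cos h₀ = −tan ϕ · tan δ = −tan(-60.4°) × tan(-12.812°) = -0.4003, so h₀ = 1.9827 rad = 113.60°.
Daylight = 2h₀/(2π) × 24.00 h = (1.9827/π) × 24.00 = 15.15 h.

15.15 h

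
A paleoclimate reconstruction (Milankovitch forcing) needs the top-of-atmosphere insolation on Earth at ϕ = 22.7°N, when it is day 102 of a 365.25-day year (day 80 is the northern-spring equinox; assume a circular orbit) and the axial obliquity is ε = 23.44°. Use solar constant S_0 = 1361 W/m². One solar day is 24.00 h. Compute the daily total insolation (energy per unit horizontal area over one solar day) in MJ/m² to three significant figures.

37.6 MJ/m²

Solar longitude: L_s = 360° × (102 − 80)/365.25 = 21.684°.
sin δ = sin 23.44° × sin 21.684° = 0.14698, so δ = +8.452°.
cos h₀ = −tan(+22.7°) tan(+8.452°) = -0.0622, h₀ = 1.6330 rad.
Bracket: h₀ sin ϕ sin δ + cos ϕ cos δ sin h₀ = 1.6330×0.38591×0.14698 + 0.92254×0.98914×0.99807 = 0.092625 + 0.910760 = 1.003385.
Q̄ = (S_0/π) × [bracket] = (1361/π) × 1.003385 = 434.69 W/m².
Daily total = Q̄ × 24.00 h × 3600 s/h = 434.69 × 24.00 × 3600 / 10⁶ = 37.56 MJ/m².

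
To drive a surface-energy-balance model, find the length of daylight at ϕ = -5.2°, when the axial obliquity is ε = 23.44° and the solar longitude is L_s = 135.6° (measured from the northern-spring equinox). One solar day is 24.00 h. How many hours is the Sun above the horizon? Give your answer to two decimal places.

11.80 h

Solar declination: sin δ = sin ε · sin L_s = sin 23.44° × sin 135.6° = 0.27832, so δ = +16.160°.
cos h₀ = −tan ϕ · tan δ = −tan(-5.2°) × tan(+16.160°) = 0.0264, so h₀ = 1.5444 rad = 88.49°.
Daylight = 2h₀/(2π) × 24.00 h = (1.5444/π) × 24.00 = 11.80 h.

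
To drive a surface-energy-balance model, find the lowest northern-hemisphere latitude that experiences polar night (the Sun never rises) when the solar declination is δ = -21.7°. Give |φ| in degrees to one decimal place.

Polar night requires cos H₀ = −tan φ tan δ ≥ 1, i.e. tan φ tan δ ≤ −1.
The boundary is |tan φ| · |tan δ| = 1, so |φ| = 90° − |δ| = 90° − 21.7° = 68.3° in the northern hemisphere.

|φ| = 68.3°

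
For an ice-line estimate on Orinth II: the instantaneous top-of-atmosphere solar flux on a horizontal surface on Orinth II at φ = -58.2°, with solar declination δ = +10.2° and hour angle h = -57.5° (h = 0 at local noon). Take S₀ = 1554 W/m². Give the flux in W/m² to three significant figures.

cos θ_z = sin φ sin δ + cos φ cos δ cos h = -0.150503 + 0.278658 = 0.128155.
Flux = S₀ · cos θ_z = 1554 × 0.128155 = 199.2 W/m².

199 W/m²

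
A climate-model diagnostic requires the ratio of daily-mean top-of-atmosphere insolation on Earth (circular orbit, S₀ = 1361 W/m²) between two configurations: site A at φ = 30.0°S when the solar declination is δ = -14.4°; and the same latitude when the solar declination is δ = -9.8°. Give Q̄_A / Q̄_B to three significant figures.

— Configuration A (φ=-30.0°):
cos H₀ = −tan(-30.0°) tan(-14.400°) = -0.1482, H₀ = 1.7196 rad.
Bracket: H₀ sin φ sin δ + cos φ cos δ sin H₀ = 1.7196×-0.50000×-0.24869 + 0.86603×0.96858×0.98895 = 0.213824 + 0.829550 = 1.043374.
Q̄ = (S₀/π) × [bracket] = (1361/π) × 1.043374 = 452.01 W/m².
— Configuration B (φ=-30.0°):
cos H₀ = −tan(-30.0°) tan(-9.800°) = -0.0997, H₀ = 1.6707 rad.
Bracket: H₀ sin φ sin δ + cos φ cos δ sin H₀ = 1.6707×-0.50000×-0.17021 + 0.86603×0.98541×0.99501 = 0.142185 + 0.849136 = 0.991321.
Q̄ = (S₀/π) × [bracket] = (1361/π) × 0.991321 = 429.46 W/m².
Ratio Q̄_A / Q̄_B = 452.01 / 429.46 = 1.053.

Q̄_A / Q̄_B ≈ 1.05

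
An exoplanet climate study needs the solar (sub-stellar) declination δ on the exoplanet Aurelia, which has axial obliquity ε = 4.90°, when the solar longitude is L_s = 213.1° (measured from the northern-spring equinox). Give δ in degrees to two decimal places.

δ = -2.67°

sin δ = sin ε · sin L_s = sin 4.90° × sin 213.1° = -0.046646.
δ = arcsin(-0.046646) = -2.67°.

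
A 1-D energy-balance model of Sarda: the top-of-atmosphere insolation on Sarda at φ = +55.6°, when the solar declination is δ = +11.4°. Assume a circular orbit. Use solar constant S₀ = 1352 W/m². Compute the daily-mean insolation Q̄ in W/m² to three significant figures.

Q̄ ≈ 359 W/m²

cos H₀ = −tan(+55.6°) tan(+11.400°) = -0.2945, H₀ = 1.8697 rad.
Bracket: H₀ sin φ sin δ + cos φ cos δ sin H₀ = 1.8697×0.82511×0.19766 + 0.56497×0.98027×0.95566 = 0.304932 + 0.529267 = 0.834199.
Q̄ = (S₀/π) × [bracket] = (1352/π) × 0.834199 = 359.0 W/m².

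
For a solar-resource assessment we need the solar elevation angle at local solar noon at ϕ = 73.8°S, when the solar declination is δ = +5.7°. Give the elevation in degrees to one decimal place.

At local noon the hour angle is zero, so the zenith angle equals |ϕ − δ| = |-73.8° − (+5.700°)| = 79.500°.
Elevation = 90° − 79.500° = 10.5°.

10.5°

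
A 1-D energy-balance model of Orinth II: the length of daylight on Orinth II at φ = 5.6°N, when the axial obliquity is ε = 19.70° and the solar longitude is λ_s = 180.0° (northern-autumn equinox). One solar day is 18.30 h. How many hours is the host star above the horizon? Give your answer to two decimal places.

Solar declination: sin δ = sin ε · sin λ_s = sin 19.70° × sin 180.0° = 0.00000, so δ = +0.000°.
cos H₀ = −tan φ · tan δ = −tan(+5.6°) × tan(+0.000°) = -0.0000, so H₀ = 1.5708 rad = 90.00°.
Daylight = 2H₀/(2π) × 18.30 h = (1.5708/π) × 18.30 = 9.15 h.

9.15 h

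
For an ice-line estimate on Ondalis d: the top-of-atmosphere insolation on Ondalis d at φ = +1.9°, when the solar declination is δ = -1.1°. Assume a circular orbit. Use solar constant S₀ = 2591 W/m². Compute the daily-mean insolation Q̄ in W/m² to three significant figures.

cos H₀ = −tan(+1.9°) tan(-1.100°) = 0.0006, H₀ = 1.5702 rad.
Bracket: H₀ sin φ sin δ + cos φ cos δ sin H₀ = 1.5702×0.03316×-0.01920 + 0.99945×0.99982×1.00000 = -0.001000 + 0.999270 = 0.998270.
Q̄ = (S₀/π) × [bracket] = (2591/π) × 0.998270 = 823.3 W/m².

Q̄ ≈ 823 W/m²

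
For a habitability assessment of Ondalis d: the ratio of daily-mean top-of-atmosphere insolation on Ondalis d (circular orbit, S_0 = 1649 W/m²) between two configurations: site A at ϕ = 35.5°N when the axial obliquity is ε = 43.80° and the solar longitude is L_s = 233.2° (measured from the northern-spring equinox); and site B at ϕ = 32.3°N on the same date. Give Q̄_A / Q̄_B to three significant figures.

Q̄_A / Q̄_B ≈ 0.829

— Configuration A (ϕ=+35.5°):
Solar declination: sin δ = sin ε · sin L_s = sin 43.80° × sin 233.2° = -0.55422, so δ = -33.657°.
cos h₀ = −tan(+35.5°) tan(-33.657°) = 0.4749, h₀ = 1.0759 rad.
Bracket: h₀ sin ϕ sin δ + cos ϕ cos δ sin h₀ = 1.0759×0.58070×-0.55422 + 0.81412×0.83237×0.88002 = -0.346263 + 0.596345 = 0.250082.
Q̄ = (S_0/π) × [bracket] = (1649/π) × 0.250082 = 131.27 W/m².
— Configuration B (ϕ=+32.3°):
cos h₀ = −tan(+32.3°) tan(-33.657°) = 0.4209, h₀ = 1.1363 rad.
Bracket: h₀ sin ϕ sin δ + cos ϕ cos δ sin h₀ = 1.1363×0.53435×-0.55422 + 0.84526×0.83237×0.90710 = -0.336512 + 0.638207 = 0.301695.
Q̄ = (S_0/π) × [bracket] = (1649/π) × 0.301695 = 158.36 W/m².
Ratio Q̄_A / Q̄_B = 131.27 / 158.36 = 0.8289.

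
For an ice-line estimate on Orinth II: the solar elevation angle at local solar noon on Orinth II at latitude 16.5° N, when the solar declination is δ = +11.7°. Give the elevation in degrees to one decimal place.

At local noon the hour angle is zero, so the zenith angle equals |φ − δ| = |+16.5° − (+11.700°)| = 4.800°.
Elevation = 90° − 4.800° = 85.2°.

85.2°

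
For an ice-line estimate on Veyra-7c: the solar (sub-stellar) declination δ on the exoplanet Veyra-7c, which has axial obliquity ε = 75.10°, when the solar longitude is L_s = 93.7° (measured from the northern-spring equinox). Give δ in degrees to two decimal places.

δ = +74.66°

sin δ = sin ε · sin L_s = sin 75.10° × sin 93.7° = 0.964362.
δ = arcsin(0.964362) = +74.66°.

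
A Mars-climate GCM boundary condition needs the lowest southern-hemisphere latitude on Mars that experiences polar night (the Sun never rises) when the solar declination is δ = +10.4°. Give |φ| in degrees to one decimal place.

Polar night requires cos H₀ = −tan φ tan δ ≥ 1, i.e. tan φ tan δ ≤ −1.
The boundary is |tan φ| · |tan δ| = 1, so |φ| = 90° − |δ| = 90° − 10.4° = 79.6° in the southern hemisphere.

|φ| = 79.6°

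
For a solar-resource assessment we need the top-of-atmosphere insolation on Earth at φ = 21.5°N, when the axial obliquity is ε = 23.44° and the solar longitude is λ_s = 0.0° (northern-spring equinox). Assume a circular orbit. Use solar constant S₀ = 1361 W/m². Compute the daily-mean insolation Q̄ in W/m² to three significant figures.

Q̄ ≈ 403 W/m²

Solar declination: sin δ = sin ε · sin λ_s = sin 23.44° × sin 0.0° = 0.00000, so δ = +0.000°.
cos H₀ = −tan(+21.5°) tan(+0.000°) = -0.0000, H₀ = 1.5708 rad.
Bracket: H₀ sin φ sin δ + cos φ cos δ sin H₀ = 1.5708×0.36650×0.00000 + 0.93042×1.00000×1.00000 = 0.000000 + 0.930420 = 0.930420.
Q̄ = (S₀/π) × [bracket] = (1361/π) × 0.930420 = 403.1 W/m².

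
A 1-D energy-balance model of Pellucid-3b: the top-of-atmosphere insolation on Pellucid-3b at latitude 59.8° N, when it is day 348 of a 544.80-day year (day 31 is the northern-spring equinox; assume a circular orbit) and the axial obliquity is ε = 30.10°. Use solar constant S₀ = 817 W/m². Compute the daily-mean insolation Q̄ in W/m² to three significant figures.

Q̄ ≈ 52.0 W/m²

Solar longitude: λ_s = 360° × (348 − 31)/544.80 = 209.471°.
sin δ = sin 30.10° × sin 209.471° = -0.24674, so δ = -14.285°.
cos H₀ = −tan(+59.8°) tan(-14.285°) = 0.4375, H₀ = 1.1180 rad.
Bracket: H₀ sin φ sin δ + cos φ cos δ sin H₀ = 1.1180×0.86427×-0.24674 + 0.50302×0.96908×0.89924 = -0.238413 + 0.438349 = 0.199936.
Q̄ = (S₀/π) × [bracket] = (817/π) × 0.199936 = 52.00 W/m².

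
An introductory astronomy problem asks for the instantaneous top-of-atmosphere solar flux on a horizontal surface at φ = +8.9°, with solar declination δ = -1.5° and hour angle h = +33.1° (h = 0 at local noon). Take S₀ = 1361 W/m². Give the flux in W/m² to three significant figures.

1.12e+03 W/m²

cos θ_z = sin φ sin δ + cos φ cos δ cos h = -0.004050 + 0.827349 = 0.823299.
Flux = S₀ · cos θ_z = 1361 × 0.823299 = 1121 W/m².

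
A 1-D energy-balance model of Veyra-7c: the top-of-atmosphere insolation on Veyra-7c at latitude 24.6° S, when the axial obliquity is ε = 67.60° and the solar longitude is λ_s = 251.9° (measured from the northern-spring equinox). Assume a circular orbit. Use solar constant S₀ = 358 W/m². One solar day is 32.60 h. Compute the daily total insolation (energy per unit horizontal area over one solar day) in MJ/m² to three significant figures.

Solar declination: sin δ = sin ε · sin λ_s = sin 67.60° × sin 251.9° = -0.87880, so δ = -61.497°.
cos H₀ = −tan(-24.6°) tan(-61.497°) = -0.8431, H₀ = 2.5739 rad.
Bracket: H₀ sin φ sin δ + cos φ cos δ sin H₀ = 2.5739×-0.41628×-0.87880 + 0.90924×0.47720×0.53770 = 0.941602 + 0.233302 = 1.174904.
Q̄ = (S₀/π) × [bracket] = (358/π) × 1.174904 = 133.89 W/m².
Daily total = Q̄ × 32.60 h × 3600 s/h = 133.89 × 32.60 × 3600 / 10⁶ = 15.71 MJ/m².

15.7 MJ/m²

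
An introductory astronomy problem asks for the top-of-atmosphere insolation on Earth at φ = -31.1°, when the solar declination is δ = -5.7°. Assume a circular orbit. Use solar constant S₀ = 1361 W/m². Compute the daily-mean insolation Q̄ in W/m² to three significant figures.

Q̄ ≈ 405 W/m²

cos H₀ = −tan(-31.1°) tan(-5.700°) = -0.0602, H₀ = 1.6310 rad.
Bracket: H₀ sin φ sin δ + cos φ cos δ sin H₀ = 1.6310×-0.51653×-0.09932 + 0.85627×0.99506×0.99819 = 0.083673 + 0.850498 = 0.934171.
Q̄ = (S₀/π) × [bracket] = (1361/π) × 0.934171 = 404.7 W/m².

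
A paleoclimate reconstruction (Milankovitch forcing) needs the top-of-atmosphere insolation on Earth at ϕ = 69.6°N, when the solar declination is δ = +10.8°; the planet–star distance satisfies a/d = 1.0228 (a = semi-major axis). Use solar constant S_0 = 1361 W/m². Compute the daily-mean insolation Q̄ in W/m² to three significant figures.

cos h₀ = −tan(+69.6°) tan(+10.800°) = -0.5129, h₀ = 2.1094 rad.
Bracket: h₀ sin ϕ sin δ + cos ϕ cos δ sin h₀ = 2.1094×0.93728×0.18738 + 0.34857×0.98229×0.85843 = 0.370469 + 0.293924 = 0.664393.
Inverse-square distance factor (a/d)² = 1.0228² = 1.046120.
Q̄ = (S_0/π) × 1.046120 × [bracket] = (1361/π) × 1.046120 × 0.664393 = 301.1 W/m².

Q̄ ≈ 301 W/m²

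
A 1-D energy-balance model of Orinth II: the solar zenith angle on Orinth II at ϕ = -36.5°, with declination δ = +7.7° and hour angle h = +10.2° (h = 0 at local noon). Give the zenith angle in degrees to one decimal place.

θ_z = 45.2°

cos θ_z = sin ϕ sin δ + cos ϕ cos δ cos h = -0.079698 + 0.784019 = 0.704321.
θ_z = arccos(0.704321) = 45.2°.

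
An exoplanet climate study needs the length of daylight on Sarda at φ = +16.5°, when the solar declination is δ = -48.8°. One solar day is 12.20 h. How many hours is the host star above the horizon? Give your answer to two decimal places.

4.76 h

cos H₀ = −tan φ · tan δ = −tan(+16.5°) × tan(-48.800°) = 0.3384, so H₀ = 1.2256 rad = 70.22°.
Daylight = 2H₀/(2π) × 12.20 h = (1.2256/π) × 12.20 = 4.76 h.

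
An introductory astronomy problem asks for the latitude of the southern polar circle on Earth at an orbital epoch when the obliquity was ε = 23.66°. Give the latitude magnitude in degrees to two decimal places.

66.34°

The polar circle is the lowest latitude that experiences at least one full rotation of continuous darkness at the northern-summer solstice; it lies at |ϕ| = 90° − ε = 90° − 23.66° = 66.34°.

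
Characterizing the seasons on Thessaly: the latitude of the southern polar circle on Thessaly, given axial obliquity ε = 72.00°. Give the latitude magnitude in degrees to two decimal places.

18.00°

The polar circle is the lowest latitude that experiences at least one full rotation of continuous darkness at the northern-summer solstice; it lies at |ϕ| = 90° − ε = 90° − 72.00° = 18.00°.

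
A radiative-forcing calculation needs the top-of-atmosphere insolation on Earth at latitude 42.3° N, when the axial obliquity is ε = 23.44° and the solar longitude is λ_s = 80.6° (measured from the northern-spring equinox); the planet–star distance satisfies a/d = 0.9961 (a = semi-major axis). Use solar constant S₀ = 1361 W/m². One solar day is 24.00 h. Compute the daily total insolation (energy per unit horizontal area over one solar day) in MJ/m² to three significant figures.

Solar declination: sin δ = sin ε · sin λ_s = sin 23.44° × sin 80.6° = 0.39245, so δ = +23.107°.
cos H₀ = −tan(+42.3°) tan(+23.107°) = -0.3882, H₀ = 1.9695 rad.
Bracket: H₀ sin φ sin δ + cos φ cos δ sin H₀ = 1.9695×0.67301×0.39245 + 0.73963×0.91977×0.92156 = 0.520190 + 0.626928 = 1.147118.
Inverse-square distance factor (a/d)² = 0.9961² = 0.992215.
Q̄ = (S₀/π) × 0.992215 × [bracket] = (1361/π) × 0.992215 × 1.147118 = 493.09 W/m².
Daily total = Q̄ × 24.00 h × 3600 s/h = 493.09 × 24.00 × 3600 / 10⁶ = 42.60 MJ/m².

42.6 MJ/m²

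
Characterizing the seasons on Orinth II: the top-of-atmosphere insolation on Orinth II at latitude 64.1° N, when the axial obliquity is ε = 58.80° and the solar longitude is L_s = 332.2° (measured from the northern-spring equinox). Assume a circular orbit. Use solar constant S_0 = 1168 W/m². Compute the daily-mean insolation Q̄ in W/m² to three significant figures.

Q̄ ≈ 4.74 W/m²

Solar declination: sin δ = sin ε · sin L_s = sin 58.80° × sin 332.2° = -0.39893, so δ = -23.511°.
cos h₀ = −tan(+64.1°) tan(-23.511°) = 0.8959, h₀ = 0.4602 rad.
Bracket: h₀ sin ϕ sin δ + cos ϕ cos δ sin h₀ = 0.4602×0.89956×-0.39893 + 0.43680×0.91698×0.44416 = -0.165148 + 0.177902 = 0.012754.
Q̄ = (S_0/π) × [bracket] = (1168/π) × 0.012754 = 4.742 W/m².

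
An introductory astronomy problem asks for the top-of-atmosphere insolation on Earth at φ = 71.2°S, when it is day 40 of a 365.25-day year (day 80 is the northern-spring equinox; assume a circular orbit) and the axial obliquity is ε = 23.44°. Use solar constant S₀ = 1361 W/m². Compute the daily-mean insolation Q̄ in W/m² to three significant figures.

Q̄ ≈ 340 W/m²

Solar longitude: λ_s = 360° × (40 − 80)/365.25 = -39.425°, i.e. -39.425° + 360° = 320.575°.
sin δ = sin 23.44° × sin 320.575° = -0.25262, so δ = -14.633°.
cos H₀ = −tan(-71.2°) tan(-14.633°) = -0.7670, H₀ = 2.4449 rad.
Bracket: H₀ sin φ sin δ + cos φ cos δ sin H₀ = 2.4449×-0.94665×-0.25262 + 0.32227×0.96756×0.64171 = 0.584680 + 0.200095 = 0.784775.
Q̄ = (S₀/π) × [bracket] = (1361/π) × 0.784775 = 340.0 W/m².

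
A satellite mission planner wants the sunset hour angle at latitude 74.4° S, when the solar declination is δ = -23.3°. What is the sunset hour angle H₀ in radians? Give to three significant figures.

Sunrise equation: cos H₀ = −tan φ · tan δ = -1.5425 ≤ −1, so the Sun never sets (polar day) and H₀ = π.

H₀ = 3.14 rad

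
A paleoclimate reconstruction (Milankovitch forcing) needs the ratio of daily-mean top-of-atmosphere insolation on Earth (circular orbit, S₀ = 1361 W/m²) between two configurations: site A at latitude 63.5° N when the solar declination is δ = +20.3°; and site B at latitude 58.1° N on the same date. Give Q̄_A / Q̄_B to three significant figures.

— Configuration A (φ=+63.5°):
cos H₀ = −tan(+63.5°) tan(+20.300°) = -0.7419, H₀ = 2.4067 rad.
Bracket: H₀ sin φ sin δ + cos φ cos δ sin H₀ = 2.4067×0.89493×0.34694 + 0.44620×0.93789×0.67048 = 0.747249 + 0.280587 = 1.027836.
Q̄ = (S₀/π) × [bracket] = (1361/π) × 1.027836 = 445.28 W/m².
— Configuration B (φ=+58.1°):
cos H₀ = −tan(+58.1°) tan(+20.300°) = -0.5943, H₀ = 2.2072 rad.
Bracket: H₀ sin φ sin δ + cos φ cos δ sin H₀ = 2.2072×0.84897×0.34694 + 0.52844×0.93789×0.80425 = 0.650112 + 0.398601 = 1.048713.
Q̄ = (S₀/π) × [bracket] = (1361/π) × 1.048713 = 454.32 W/m².
Ratio Q̄_A / Q̄_B = 445.28 / 454.32 = 0.9801.

Q̄_A / Q̄_B ≈ 0.980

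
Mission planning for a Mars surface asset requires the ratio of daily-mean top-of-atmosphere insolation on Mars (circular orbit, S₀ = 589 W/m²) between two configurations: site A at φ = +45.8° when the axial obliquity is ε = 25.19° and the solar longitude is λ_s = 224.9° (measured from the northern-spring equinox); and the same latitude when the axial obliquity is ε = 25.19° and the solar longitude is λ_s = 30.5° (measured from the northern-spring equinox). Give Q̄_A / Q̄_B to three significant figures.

— Configuration A (φ=+45.8°):
Solar declination: sin δ = sin ε · sin λ_s = sin 25.19° × sin 224.9° = -0.30043, so δ = -17.484°.
cos H₀ = −tan(+45.8°) tan(-17.484°) = 0.3239, H₀ = 1.2409 rad.
Bracket: H₀ sin φ sin δ + cos φ cos δ sin H₀ = 1.2409×0.71691×-0.30043 + 0.69717×0.95380×0.94609 = -0.267267 + 0.629113 = 0.361846.
Q̄ = (S₀/π) × [bracket] = (589/π) × 0.361846 = 67.841 W/m².
— Configuration B (φ=+45.8°):
Solar declination: sin δ = sin ε · sin λ_s = sin 25.19° × sin 30.5° = 0.21602, so δ = +12.475°.
cos H₀ = −tan(+45.8°) tan(+12.475°) = -0.2275, H₀ = 1.8003 rad.
Bracket: H₀ sin φ sin δ + cos φ cos δ sin H₀ = 1.8003×0.71691×0.21602 + 0.69717×0.97639×0.97378 = 0.278807 + 0.662862 = 0.941669.
Q̄ = (S₀/π) × [bracket] = (589/π) × 0.941669 = 176.55 W/m².
Ratio Q̄_A / Q̄_B = 67.841 / 176.55 = 0.3843.

Q̄_A / Q̄_B ≈ 0.384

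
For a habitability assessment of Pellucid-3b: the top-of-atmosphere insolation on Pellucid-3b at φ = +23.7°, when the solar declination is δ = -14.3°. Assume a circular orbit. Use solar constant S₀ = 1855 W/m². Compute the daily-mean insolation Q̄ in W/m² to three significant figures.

Q̄ ≈ 435 W/m²

cos H₀ = −tan(+23.7°) tan(-14.300°) = 0.1119, H₀ = 1.4587 rad.
Bracket: H₀ sin φ sin δ + cos φ cos δ sin H₀ = 1.4587×0.40195×-0.24700 + 0.91566×0.96902×0.99372 = -0.144822 + 0.881721 = 0.736899.
Q̄ = (S₀/π) × [bracket] = (1855/π) × 0.736899 = 435.1 W/m².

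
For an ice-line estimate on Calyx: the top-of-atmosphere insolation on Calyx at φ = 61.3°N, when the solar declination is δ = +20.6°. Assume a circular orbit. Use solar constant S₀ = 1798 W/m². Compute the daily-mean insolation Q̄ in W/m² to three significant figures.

Q̄ ≈ 598 W/m²

cos H₀ = −tan(+61.3°) tan(+20.600°) = -0.6866, H₀ = 2.3275 rad.
Bracket: H₀ sin φ sin δ + cos φ cos δ sin H₀ = 2.3275×0.87715×0.35184 + 0.48022×0.93606×0.72708 = 0.718305 + 0.326833 = 1.045138.
Q̄ = (S₀/π) × [bracket] = (1798/π) × 1.045138 = 598.2 W/m².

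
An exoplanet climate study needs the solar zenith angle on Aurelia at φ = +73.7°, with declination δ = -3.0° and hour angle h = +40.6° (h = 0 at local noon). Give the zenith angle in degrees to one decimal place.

θ_z = 80.6°

cos θ_z = sin φ sin δ + cos φ cos δ cos h = -0.050232 + 0.212810 = 0.162578.
θ_z = arccos(0.162578) = 80.6°.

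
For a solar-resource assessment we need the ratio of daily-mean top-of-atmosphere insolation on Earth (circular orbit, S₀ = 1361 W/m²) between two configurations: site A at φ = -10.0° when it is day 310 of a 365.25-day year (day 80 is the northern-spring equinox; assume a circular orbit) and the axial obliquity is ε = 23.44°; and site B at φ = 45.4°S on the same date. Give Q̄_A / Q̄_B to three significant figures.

Q̄_A / Q̄_B ≈ 0.995

— Configuration A (φ=-10.0°):
Solar longitude: λ_s = 360° × (310 − 80)/365.25 = 226.694°.
sin δ = sin 23.44° × sin 226.694° = -0.28947, so δ = -16.826°.
cos H₀ = −tan(-10.0°) tan(-16.826°) = -0.0533, H₀ = 1.6241 rad.
Bracket: H₀ sin φ sin δ + cos φ cos δ sin H₀ = 1.6241×-0.17365×-0.28947 + 0.98481×0.95719×0.99858 = 0.081638 + 0.941312 = 1.022950.
Q̄ = (S₀/π) × [bracket] = (1361/π) × 1.022950 = 443.16 W/m².
— Configuration B (φ=-45.4°):
cos H₀ = −tan(-45.4°) tan(-16.826°) = -0.3067, H₀ = 1.8825 rad.
Bracket: H₀ sin φ sin δ + cos φ cos δ sin H₀ = 1.8825×-0.71203×-0.28947 + 0.70215×0.95719×0.95182 = 0.388005 + 0.639710 = 1.027715.
Q̄ = (S₀/π) × [bracket] = (1361/π) × 1.027715 = 445.23 W/m².
Ratio Q̄_A / Q̄_B = 443.16 / 445.23 = 0.9954.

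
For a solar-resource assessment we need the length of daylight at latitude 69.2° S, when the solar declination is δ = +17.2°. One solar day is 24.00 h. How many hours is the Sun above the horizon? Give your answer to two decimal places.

4.72 h

cos H₀ = −tan φ · tan δ = −tan(-69.2°) × tan(+17.200°) = 0.8149, so H₀ = 0.6182 rad = 35.42°.
Daylight = 2H₀/(2π) × 24.00 h = (0.6182/π) × 24.00 = 4.72 h.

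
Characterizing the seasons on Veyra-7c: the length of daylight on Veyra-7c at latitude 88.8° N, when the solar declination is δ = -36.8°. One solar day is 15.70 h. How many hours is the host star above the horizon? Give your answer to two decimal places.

cos H₀ = −tan φ · tan δ = 35.7137 ≥ 1, so the host star never rises (polar night) and H₀ = 0.
Daylight = 2H₀/(2π) × 15.70 h = (0.0000/π) × 15.70 = 0.00 h.

0.00 h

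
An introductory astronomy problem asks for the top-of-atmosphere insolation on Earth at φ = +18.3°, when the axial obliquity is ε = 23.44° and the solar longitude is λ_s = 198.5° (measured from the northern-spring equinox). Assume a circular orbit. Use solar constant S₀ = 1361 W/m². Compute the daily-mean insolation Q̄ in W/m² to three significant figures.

Q̄ ≈ 381 W/m²

Solar declination: sin δ = sin ε · sin λ_s = sin 23.44° × sin 198.5° = -0.12622, so δ = -7.251°.
cos H₀ = −tan(+18.3°) tan(-7.251°) = 0.0421, H₀ = 1.5287 rad.
Bracket: H₀ sin φ sin δ + cos φ cos δ sin H₀ = 1.5287×0.31399×-0.12622 + 0.94943×0.99200×0.99911 = -0.060585 + 0.940996 = 0.880411.
Q̄ = (S₀/π) × [bracket] = (1361/π) × 0.880411 = 381.4 W/m².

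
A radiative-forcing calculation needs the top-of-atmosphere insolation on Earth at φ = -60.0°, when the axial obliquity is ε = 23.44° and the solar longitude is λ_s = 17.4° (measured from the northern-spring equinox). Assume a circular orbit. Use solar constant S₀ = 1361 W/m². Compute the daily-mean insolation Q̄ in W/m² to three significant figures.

Q̄ ≈ 150 W/m²

Solar declination: sin δ = sin ε · sin λ_s = sin 23.44° × sin 17.4° = 0.11895, so δ = +6.832°.
cos H₀ = −tan(-60.0°) tan(+6.832°) = 0.2075, H₀ = 1.3618 rad.
Bracket: H₀ sin φ sin δ + cos φ cos δ sin H₀ = 1.3618×-0.86603×0.11895 + 0.50000×0.99290×0.97823 = -0.140285 + 0.485642 = 0.345357.
Q̄ = (S₀/π) × [bracket] = (1361/π) × 0.345357 = 149.6 W/m².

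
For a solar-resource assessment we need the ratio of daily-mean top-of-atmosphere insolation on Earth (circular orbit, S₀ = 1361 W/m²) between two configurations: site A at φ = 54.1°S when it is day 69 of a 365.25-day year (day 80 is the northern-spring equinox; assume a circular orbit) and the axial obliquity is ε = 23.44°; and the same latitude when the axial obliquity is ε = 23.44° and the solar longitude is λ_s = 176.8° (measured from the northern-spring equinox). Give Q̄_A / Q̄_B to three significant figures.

— Configuration A (φ=-54.1°):
Solar longitude: λ_s = 360° × (69 − 80)/365.25 = -10.842°, i.e. -10.842° + 360° = 349.158°.
sin δ = sin 23.44° × sin 349.158° = -0.07482, so δ = -4.291°.
cos H₀ = −tan(-54.1°) tan(-4.291°) = -0.1037, H₀ = 1.6746 rad.
Bracket: H₀ sin φ sin δ + cos φ cos δ sin H₀ = 1.6746×-0.81004×-0.07482 + 0.58637×0.99720×0.99461 = 0.101493 + 0.581576 = 0.683069.
Q̄ = (S₀/π) × [bracket] = (1361/π) × 0.683069 = 295.92 W/m².
— Configuration B (φ=-54.1°):
Solar declination: sin δ = sin ε · sin λ_s = sin 23.44° × sin 176.8° = 0.02221, so δ = +1.272°.
cos H₀ = −tan(-54.1°) tan(+1.272°) = 0.0307, H₀ = 1.5401 rad.
Bracket: H₀ sin φ sin δ + cos φ cos δ sin H₀ = 1.5401×-0.81004×0.02221 + 0.58637×0.99975×0.99953 = -0.027708 + 0.585948 = 0.558240.
Q̄ = (S₀/π) × [bracket] = (1361/π) × 0.558240 = 241.84 W/m².
Ratio Q̄_A / Q̄_B = 295.92 / 241.84 = 1.224.

Q̄_A / Q̄_B ≈ 1.22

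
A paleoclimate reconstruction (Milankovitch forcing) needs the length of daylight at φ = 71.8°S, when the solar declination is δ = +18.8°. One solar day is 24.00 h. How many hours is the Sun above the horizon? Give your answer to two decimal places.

cos H₀ = −tan φ · tan δ = 1.0354 ≥ 1, so the Sun never rises (polar night) and H₀ = 0.
Daylight = 2H₀/(2π) × 24.00 h = (0.0000/π) × 24.00 = 0.00 h.

0.00 h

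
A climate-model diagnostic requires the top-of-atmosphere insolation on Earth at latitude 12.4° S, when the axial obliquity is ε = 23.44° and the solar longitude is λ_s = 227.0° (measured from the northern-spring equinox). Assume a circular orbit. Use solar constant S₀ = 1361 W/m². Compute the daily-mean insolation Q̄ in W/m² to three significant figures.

Q̄ ≈ 448 W/m²

Solar declination: sin δ = sin ε · sin λ_s = sin 23.44° × sin 227.0° = -0.29092, so δ = -16.913°.
cos H₀ = −tan(-12.4°) tan(-16.913°) = -0.0669, H₀ = 1.6377 rad.
Bracket: H₀ sin φ sin δ + cos φ cos δ sin H₀ = 1.6377×-0.21474×-0.29092 + 0.97667×0.95675×0.99776 = 0.102311 + 0.932336 = 1.034647.
Q̄ = (S₀/π) × [bracket] = (1361/π) × 1.034647 = 448.2 W/m².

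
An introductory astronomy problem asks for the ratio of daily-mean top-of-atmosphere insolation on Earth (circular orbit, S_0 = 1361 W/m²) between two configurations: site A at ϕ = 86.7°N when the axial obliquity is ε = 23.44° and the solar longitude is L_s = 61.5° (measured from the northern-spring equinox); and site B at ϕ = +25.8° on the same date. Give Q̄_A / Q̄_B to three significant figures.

— Configuration A (ϕ=+86.7°):
Solar declination: sin δ = sin ε · sin L_s = sin 23.44° × sin 61.5° = 0.34958, so δ = +20.462°.
cos h₀ = −tan(+86.7°) tan(+20.462°) = -6.4712 ≤ −1 ⇒ polar day, h₀ = π.
Bracket: h₀ sin ϕ sin δ + cos ϕ cos δ sin h₀ = 3.1416×0.99834×0.34958 + 0.05756×0.93691×0.00000 = 1.096417 + 0.000000 = 1.096417.
Q̄ = (S_0/π) × [bracket] = (1361/π) × 1.096417 = 474.99 W/m².
— Configuration B (ϕ=+25.8°):
cos h₀ = −tan(+25.8°) tan(+20.462°) = -0.1804, h₀ = 1.7522 rad.
Bracket: h₀ sin ϕ sin δ + cos ϕ cos δ sin h₀ = 1.7522×0.43523×0.34958 + 0.90032×0.93691×0.98360 = 0.266593 + 0.829685 = 1.096278.
Q̄ = (S_0/π) × [bracket] = (1361/π) × 1.096278 = 474.93 W/m².
Ratio Q̄_A / Q̄_B = 474.99 / 474.93 = 1.000.

Q̄_A / Q̄_B ≈ 1.00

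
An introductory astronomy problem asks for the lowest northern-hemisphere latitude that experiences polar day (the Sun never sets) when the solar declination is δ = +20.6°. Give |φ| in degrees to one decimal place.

Polar day requires cos H₀ = −tan φ tan δ ≤ −1, i.e. tan φ tan δ ≥ 1.
The boundary is |tan φ| · |tan δ| = 1, so |φ| = 90° − |δ| = 90° − 20.6° = 69.4° in the northern hemisphere.

|φ| = 69.4°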